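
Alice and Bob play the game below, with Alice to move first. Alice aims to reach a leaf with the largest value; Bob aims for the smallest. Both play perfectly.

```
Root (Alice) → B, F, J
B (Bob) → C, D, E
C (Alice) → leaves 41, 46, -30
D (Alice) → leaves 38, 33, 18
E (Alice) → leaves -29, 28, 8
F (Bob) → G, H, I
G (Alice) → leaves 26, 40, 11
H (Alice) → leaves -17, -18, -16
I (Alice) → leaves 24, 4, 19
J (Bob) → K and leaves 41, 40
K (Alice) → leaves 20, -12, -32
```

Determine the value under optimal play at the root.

28

C (Alice): max(41, 46, -30) = 46
D (Alice): max(38, 33, 18) = 38
E (Alice): max(-29, 28, 8) = 28
B (Bob): min(46, 38, 28) = 28
G (Alice): max(26, 40, 11) = 40
H (Alice): max(-17, -18, -16) = -16
I (Alice): max(24, 4, 19) = 24
F (Bob): min(40, -16, 24) = -16
K (Alice): max(20, -12, -32) = 20
J (Bob): min(20, 41, 40) = 20
Root (Alice): max(28, -16, 20) = 28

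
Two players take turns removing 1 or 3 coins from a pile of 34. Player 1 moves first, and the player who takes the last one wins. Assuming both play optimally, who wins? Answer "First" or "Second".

Second

W/L table (W = player to move can force a win):
i:   0  1  2  3  4  5  6  7  8  9 10 11 12 13 14 15 16 17 18 19 20 21 22 23 24 25 26 27 28 29 30 31 32 33 34
     L  W  L  W  L  W  L  W  L  W  L  W  L  W  L  W  L  W  L  W  L  W  L  W  L  W  L  W  L  W  L  W  L  W  L
Position 34 is L, so the second player wins.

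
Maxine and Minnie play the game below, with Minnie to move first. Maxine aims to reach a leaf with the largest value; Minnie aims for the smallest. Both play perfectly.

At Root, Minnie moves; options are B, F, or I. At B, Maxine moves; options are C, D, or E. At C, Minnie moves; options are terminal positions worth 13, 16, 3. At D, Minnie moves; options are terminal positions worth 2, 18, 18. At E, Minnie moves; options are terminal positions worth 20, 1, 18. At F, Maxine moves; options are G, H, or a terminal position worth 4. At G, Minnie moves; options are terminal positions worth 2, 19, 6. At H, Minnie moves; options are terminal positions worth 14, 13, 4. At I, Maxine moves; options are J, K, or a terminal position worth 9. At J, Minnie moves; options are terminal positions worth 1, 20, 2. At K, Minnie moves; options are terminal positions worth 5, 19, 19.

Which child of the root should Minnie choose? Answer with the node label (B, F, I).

B

C (Minnie): min(13, 16, 3) = 3
D (Minnie): min(2, 18, 18) = 2
E (Minnie): min(20, 1, 18) = 1
B (Maxine): max(3, 2, 1) = 3
G (Minnie): min(2, 19, 6) = 2
H (Minnie): min(14, 13, 4) = 4
F (Maxine): max(2, 4, 4) = 4
J (Minnie): min(1, 20, 2) = 1
K (Minnie): min(5, 19, 19) = 5
I (Maxine): max(1, 5, 9) = 9
Root (Minnie): min(3, 4, 9) = 3
Minnie picks the child with the lowest value: B (value 3).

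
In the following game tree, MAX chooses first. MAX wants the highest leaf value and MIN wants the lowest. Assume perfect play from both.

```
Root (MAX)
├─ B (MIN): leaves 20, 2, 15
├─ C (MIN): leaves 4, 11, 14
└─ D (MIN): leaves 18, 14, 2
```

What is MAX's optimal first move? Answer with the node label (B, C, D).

B (MIN): min(20, 2, 15) = 2
C (MIN): min(4, 11, 14) = 4
D (MIN): min(18, 14, 2) = 2
Root (MAX): max(2, 4, 2) = 4
MAX picks the child with the highest value: C (value 4).

C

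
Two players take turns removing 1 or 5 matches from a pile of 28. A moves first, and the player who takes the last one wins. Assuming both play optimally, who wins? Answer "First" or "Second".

Positions where the player to move wins (W) vs loses (L):
i:   0  1  2  3  4  5  6  7  8  9 10 11 12 13 14 15 16 17 18 19 20 21 22 23 24 25 26 27 28
     L  W  L  W  L  W  L  W  L  W  L  W  L  W  L  W  L  W  L  W  L  W  L  W  L  W  L  W  L
Position 28 is L, so the second player wins.

Second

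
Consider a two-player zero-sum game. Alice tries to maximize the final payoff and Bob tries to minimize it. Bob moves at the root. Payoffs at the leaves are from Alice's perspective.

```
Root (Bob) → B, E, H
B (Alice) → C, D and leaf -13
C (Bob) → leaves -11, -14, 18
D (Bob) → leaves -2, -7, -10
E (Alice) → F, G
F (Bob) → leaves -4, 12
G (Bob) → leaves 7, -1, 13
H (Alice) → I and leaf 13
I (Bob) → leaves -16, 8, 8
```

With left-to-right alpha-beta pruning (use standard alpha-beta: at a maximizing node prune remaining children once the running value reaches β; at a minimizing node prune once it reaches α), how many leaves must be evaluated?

C [α=-∞,β=+∞]: v=-14
D [α=-14,β=+∞]: v=-10
B [α=-∞,β=+∞]: v=-10
F [α=-∞,β=-10]: v=-4
E [α=-∞,β=-10]: v=-4 after child 1 ≥ β → β-cutoff, skip 1
I [α=-∞,β=-10]: v=-16
H [α=-∞,β=-10]: v=13
Root [α=-∞,β=+∞]: v=-10
Leaves evaluated: 13 of 16.

13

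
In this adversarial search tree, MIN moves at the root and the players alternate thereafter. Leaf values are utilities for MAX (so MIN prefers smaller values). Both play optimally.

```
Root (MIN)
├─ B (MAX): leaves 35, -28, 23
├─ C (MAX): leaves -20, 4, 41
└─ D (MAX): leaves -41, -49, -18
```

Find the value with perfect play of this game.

-18

B (MAX): max(35, -28, 23) = 35
C (MAX): max(-20, 4, 41) = 41
D (MAX): max(-41, -49, -18) = -18
Root (MIN): min(35, 41, -18) = -18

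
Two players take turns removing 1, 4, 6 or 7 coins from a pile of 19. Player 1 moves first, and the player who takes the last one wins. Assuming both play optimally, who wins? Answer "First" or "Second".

First

Mark each pile size as W (mover wins) or L (mover loses):
i:   0  1  2  3  4  5  6  7  8  9 10 11 12 13 14 15 16 17 18 19
     L  W  L  W  W  L  W  W  W  W  L  W  W  L  W  L  W  W  L  W
Position 19 is W, so the first player wins.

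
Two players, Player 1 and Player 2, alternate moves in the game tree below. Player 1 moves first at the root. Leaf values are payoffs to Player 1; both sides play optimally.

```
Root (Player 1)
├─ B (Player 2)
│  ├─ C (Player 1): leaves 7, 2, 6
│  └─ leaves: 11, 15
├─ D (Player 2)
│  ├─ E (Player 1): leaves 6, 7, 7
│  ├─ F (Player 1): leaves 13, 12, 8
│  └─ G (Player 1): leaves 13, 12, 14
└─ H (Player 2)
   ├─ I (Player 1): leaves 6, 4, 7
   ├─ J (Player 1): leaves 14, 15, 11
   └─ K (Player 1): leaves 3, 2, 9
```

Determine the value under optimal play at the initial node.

7

C (Player 1): max(7, 2, 6) = 7
B (Player 2): min(7, 11, 15) = 7
E (Player 1): max(6, 7, 7) = 7
F (Player 1): max(13, 12, 8) = 13
G (Player 1): max(13, 12, 14) = 14
D (Player 2): min(7, 13, 14) = 7
I (Player 1): max(6, 4, 7) = 7
J (Player 1): max(14, 15, 11) = 15
K (Player 1): max(3, 2, 9) = 9
H (Player 2): min(7, 15, 9) = 7
Root (Player 1): max(7, 7, 7) = 7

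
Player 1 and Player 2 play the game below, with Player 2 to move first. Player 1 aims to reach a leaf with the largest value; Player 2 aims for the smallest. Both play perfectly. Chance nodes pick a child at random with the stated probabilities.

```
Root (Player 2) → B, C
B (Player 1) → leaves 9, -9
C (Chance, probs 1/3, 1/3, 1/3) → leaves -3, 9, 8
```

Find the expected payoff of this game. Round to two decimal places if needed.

B (Player 1): max(9, -9) = 9
C (Chance): 1/3·-3 + 1/3·9 + 1/3·8 = 4.67
Root (Player 2): min(9, 4.67) = 4.67

4.67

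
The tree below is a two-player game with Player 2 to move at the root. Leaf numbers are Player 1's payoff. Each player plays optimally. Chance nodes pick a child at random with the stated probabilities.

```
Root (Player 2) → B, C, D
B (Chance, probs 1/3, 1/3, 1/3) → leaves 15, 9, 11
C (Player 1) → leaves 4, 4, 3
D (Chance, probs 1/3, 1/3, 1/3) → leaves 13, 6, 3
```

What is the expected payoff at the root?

B (Chance): 1/3·15 + 1/3·9 + 1/3·11 = 11.67
C (Player 1): max(4, 4, 3) = 4
D (Chance): 1/3·13 + 1/3·6 + 1/3·3 = 7.33
Root (Player 2): min(11.67, 4, 7.33) = 4

4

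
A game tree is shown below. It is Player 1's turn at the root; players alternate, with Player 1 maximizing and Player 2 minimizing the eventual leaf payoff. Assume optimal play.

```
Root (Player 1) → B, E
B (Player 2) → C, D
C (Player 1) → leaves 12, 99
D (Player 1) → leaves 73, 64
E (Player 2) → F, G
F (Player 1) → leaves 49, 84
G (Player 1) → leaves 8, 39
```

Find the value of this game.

C (Player 1): max(12, 99) = 99
D (Player 1): max(73, 64) = 73
B (Player 2): min(99, 73) = 73
F (Player 1): max(49, 84) = 84
G (Player 1): max(8, 39) = 39
E (Player 2): min(84, 39) = 39
Root (Player 1): max(73, 39) = 73

73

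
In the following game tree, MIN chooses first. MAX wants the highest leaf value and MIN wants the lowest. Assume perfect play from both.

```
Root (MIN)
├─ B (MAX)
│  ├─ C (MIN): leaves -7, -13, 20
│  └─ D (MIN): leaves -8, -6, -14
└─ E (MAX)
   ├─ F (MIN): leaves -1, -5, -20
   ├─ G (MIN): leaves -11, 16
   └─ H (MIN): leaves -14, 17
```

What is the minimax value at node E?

-11

F: min(-1, -5, -20) = -20
G: min(-11, 16) = -11
H: min(-14, 17) = -14
E: max(-20, -11, -14) = -11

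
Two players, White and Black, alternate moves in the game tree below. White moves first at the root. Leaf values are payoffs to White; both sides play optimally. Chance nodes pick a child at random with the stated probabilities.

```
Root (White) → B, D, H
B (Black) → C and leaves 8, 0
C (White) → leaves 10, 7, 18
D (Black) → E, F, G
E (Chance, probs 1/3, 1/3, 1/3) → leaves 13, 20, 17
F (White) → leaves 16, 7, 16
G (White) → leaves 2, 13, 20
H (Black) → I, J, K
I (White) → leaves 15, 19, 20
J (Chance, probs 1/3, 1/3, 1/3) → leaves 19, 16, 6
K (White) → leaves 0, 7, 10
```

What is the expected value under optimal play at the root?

16

C (White): max(10, 7, 18) = 18
B (Black): min(18, 8, 0) = 0
E (Chance): 1/3·13 + 1/3·20 + 1/3·17 = 16.67
F (White): max(16, 7, 16) = 16
G (White): max(2, 13, 20) = 20
D (Black): min(16.67, 16, 20) = 16
I (White): max(15, 19, 20) = 20
J (Chance): 1/3·19 + 1/3·16 + 1/3·6 = 13.67
K (White): max(0, 7, 10) = 10
H (Black): min(20, 13.67, 10) = 10
Root (White): max(0, 16, 10) = 16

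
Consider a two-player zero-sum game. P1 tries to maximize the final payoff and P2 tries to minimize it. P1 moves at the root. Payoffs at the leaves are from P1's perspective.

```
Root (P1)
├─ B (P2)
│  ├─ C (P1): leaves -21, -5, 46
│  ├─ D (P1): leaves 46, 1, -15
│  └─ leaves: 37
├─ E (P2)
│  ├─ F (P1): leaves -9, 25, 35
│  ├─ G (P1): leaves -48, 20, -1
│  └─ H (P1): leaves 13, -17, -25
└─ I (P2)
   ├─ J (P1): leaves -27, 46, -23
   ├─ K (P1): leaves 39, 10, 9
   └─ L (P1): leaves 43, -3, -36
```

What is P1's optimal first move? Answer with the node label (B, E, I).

I

C (P1): max(-21, -5, 46) = 46
D (P1): max(46, 1, -15) = 46
B (P2): min(46, 46, 37) = 37
F (P1): max(-9, 25, 35) = 35
G (P1): max(-48, 20, -1) = 20
H (P1): max(13, -17, -25) = 13
E (P2): min(35, 20, 13) = 13
J (P1): max(-27, 46, -23) = 46
K (P1): max(39, 10, 9) = 39
L (P1): max(43, -3, -36) = 43
I (P2): min(46, 39, 43) = 39
Root (P1): max(37, 13, 39) = 39
P1 picks the child with the highest value: I (value 39).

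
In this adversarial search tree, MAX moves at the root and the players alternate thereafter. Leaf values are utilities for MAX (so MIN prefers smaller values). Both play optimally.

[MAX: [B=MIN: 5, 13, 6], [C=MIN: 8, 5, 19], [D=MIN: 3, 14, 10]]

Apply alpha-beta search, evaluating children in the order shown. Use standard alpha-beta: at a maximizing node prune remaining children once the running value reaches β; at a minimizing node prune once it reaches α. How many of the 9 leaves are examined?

B [α=-∞,β=+∞]: v=5
C [α=5,β=+∞]: v=5 after child 2 ≤ α → α-cutoff, skip 1
D [α=5,β=+∞]: v=3 after child 1 ≤ α → α-cutoff, skip 2
Root [α=-∞,β=+∞]: v=5
Leaves evaluated: 6 of 9.

6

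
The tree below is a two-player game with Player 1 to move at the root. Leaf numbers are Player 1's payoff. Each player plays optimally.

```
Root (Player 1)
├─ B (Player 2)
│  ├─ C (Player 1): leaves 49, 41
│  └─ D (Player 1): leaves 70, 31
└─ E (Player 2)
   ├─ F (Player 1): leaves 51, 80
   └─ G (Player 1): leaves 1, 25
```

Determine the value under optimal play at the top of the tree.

49

C (Player 1): max(49, 41) = 49
D (Player 1): max(70, 31) = 70
B (Player 2): min(49, 70) = 49
F (Player 1): max(51, 80) = 80
G (Player 1): max(1, 25) = 25
E (Player 2): min(80, 25) = 25
Root (Player 1): max(49, 25) = 49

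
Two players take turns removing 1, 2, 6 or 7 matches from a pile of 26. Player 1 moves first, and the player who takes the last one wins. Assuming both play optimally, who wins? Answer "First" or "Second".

First

i:   0  1  2  3  4  5  6  7  8  9 10 11 12 13 14 15 16 17 18 19 20 21 22 23 24 25 26
     L  W  W  L  W  W  W  W  L  W  W  L  W  W  W  W  L  W  W  L  W  W  W  W  L  W  W
Position 26 is W, so the first player wins.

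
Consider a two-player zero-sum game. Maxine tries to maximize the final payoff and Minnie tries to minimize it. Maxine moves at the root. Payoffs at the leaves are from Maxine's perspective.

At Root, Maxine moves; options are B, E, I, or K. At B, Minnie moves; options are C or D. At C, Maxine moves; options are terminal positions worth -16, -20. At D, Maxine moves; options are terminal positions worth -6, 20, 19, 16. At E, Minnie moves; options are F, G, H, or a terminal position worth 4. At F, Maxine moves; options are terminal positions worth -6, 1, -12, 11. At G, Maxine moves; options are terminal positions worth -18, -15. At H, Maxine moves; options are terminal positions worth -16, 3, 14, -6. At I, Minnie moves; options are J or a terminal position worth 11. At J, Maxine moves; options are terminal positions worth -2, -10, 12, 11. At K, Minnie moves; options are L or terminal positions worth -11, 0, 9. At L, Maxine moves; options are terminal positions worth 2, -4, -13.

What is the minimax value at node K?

L: max(2, -4, -13) = 2
K: min(2, -11, 0, 9) = -11

-11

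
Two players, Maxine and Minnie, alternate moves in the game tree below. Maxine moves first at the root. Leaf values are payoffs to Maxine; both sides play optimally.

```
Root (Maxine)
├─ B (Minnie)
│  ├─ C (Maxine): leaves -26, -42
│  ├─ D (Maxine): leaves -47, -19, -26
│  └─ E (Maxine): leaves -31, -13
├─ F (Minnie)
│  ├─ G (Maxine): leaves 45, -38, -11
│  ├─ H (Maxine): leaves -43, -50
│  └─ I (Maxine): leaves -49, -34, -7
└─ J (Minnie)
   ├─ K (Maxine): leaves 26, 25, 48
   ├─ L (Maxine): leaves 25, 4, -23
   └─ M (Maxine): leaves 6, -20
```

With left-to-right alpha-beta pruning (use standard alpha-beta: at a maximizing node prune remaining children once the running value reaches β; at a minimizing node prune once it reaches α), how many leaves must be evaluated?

C [α=-∞,β=+∞]: v=-26
D [α=-∞,β=-26]: v=-19 after child 2 ≥ β → β-cutoff, skip 1
E [α=-∞,β=-26]: v=-13
B [α=-∞,β=+∞]: v=-26
G [α=-26,β=+∞]: v=45
H [α=-26,β=45]: v=-43
F [α=-26,β=+∞]: v=-43 after child 2 ≤ α → α-cutoff, skip 1
K [α=-26,β=+∞]: v=48
L [α=-26,β=48]: v=25
M [α=-26,β=25]: v=6
J [α=-26,β=+∞]: v=6
Root [α=-∞,β=+∞]: v=6
Leaves evaluated: 19 of 23.

19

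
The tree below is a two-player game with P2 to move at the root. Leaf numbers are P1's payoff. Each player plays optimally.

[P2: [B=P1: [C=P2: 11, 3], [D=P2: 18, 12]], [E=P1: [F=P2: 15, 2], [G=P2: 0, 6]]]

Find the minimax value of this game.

2

C (P2): min(11, 3) = 3
D (P2): min(18, 12) = 12
B (P1): max(3, 12) = 12
F (P2): min(15, 2) = 2
G (P2): min(0, 6) = 0
E (P1): max(2, 0) = 2
Root (P2): min(12, 2) = 2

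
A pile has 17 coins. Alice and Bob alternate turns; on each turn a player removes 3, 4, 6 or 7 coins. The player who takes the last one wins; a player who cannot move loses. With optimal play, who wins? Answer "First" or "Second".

First

Compute winning (W) and losing (L) positions by backward induction:
i:   0  1  2  3  4  5  6  7  8  9 10 11 12 13 14 15 16 17
     L  L  L  W  W  W  W  W  W  W  L  L  L  W  W  W  W  W
Position 17 is W, so the first player wins.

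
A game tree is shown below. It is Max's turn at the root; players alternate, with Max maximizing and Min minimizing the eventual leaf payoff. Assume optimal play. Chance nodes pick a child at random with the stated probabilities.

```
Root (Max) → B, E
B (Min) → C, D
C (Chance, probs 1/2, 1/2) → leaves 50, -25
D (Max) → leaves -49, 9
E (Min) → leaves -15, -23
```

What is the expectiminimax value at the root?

C (Chance): 1/2·50 + 1/2·-25 = 12.5
D (Max): max(-49, 9) = 9
B (Min): min(12.5, 9) = 9
E (Min): min(-15, -23) = -23
Root (Max): max(9, -23) = 9

9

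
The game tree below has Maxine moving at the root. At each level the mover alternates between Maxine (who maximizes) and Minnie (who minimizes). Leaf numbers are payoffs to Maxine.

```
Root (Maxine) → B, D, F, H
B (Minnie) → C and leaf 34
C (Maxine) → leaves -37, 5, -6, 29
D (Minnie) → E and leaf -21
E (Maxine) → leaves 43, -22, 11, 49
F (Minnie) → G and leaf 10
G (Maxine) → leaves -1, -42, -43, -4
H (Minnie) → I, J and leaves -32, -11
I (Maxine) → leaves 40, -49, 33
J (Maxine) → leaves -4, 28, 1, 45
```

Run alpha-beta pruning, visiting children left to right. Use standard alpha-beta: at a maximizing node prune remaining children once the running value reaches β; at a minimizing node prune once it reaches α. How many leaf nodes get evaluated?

C [α=-∞,β=+∞]: v=29
B [α=-∞,β=+∞]: v=29
E [α=29,β=+∞]: v=49
D [α=29,β=+∞]: v=-21
G [α=29,β=+∞]: v=-1
F [α=29,β=+∞]: v=-1 after child 1 ≤ α → α-cutoff, skip 1
I [α=29,β=+∞]: v=40
J [α=29,β=40]: v=45
H [α=29,β=+∞]: v=-32 after child 3 ≤ α → α-cutoff, skip 1
Root [α=-∞,β=+∞]: v=29
Leaves evaluated: 22 of 24.

22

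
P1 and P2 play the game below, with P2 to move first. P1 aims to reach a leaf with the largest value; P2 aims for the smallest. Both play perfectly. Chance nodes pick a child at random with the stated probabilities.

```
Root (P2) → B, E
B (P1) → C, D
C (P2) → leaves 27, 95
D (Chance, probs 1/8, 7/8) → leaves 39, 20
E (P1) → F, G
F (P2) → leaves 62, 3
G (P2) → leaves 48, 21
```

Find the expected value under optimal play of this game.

21

C (P2): min(27, 95) = 27
D (Chance): 1/8·39 + 7/8·20 = 22.38
B (P1): max(27, 22.38) = 27
F (P2): min(62, 3) = 3
G (P2): min(48, 21) = 21
E (P1): max(3, 21) = 21
Root (P2): min(27, 21) = 21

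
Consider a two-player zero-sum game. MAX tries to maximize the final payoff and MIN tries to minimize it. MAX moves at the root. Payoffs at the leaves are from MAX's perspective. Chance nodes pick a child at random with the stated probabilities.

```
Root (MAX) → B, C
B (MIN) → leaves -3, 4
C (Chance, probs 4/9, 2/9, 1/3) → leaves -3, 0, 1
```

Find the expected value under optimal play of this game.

-1

B (MIN): min(-3, 4) = -3
C (Chance): 4/9·-3 + 2/9·0 + 1/3·1 = -1
Root (MAX): max(-3, -1) = -1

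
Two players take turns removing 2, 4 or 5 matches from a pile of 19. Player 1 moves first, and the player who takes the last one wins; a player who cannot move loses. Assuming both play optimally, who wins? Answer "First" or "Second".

Positions where the player to move wins (W) vs loses (L):
i:   0  1  2  3  4  5  6  7  8  9 10 11 12 13 14 15 16 17 18 19
     L  L  W  W  W  W  W  L  L  W  W  W  W  W  L  L  W  W  W  W
Position 19 is W, so the first player wins.

First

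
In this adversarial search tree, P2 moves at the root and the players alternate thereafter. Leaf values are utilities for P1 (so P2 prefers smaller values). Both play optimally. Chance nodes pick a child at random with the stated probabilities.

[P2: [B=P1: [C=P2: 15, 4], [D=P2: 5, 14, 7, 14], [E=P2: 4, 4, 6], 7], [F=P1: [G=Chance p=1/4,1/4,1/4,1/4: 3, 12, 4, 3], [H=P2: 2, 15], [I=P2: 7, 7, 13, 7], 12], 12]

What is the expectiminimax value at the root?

7

C (P2): min(15, 4) = 4
D (P2): min(5, 14, 7, 14) = 5
E (P2): min(4, 4, 6) = 4
B (P1): max(4, 5, 4, 7) = 7
G (Chance): 1/4·3 + 1/4·12 + 1/4·4 + 1/4·3 = 5.5
H (P2): min(2, 15) = 2
I (P2): min(7, 7, 13, 7) = 7
F (P1): max(5.5, 2, 7, 12) = 12
Root (P2): min(7, 12, 12) = 7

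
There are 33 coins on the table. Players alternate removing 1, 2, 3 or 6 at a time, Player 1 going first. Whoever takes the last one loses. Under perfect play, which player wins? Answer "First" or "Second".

i:   0  1  2  3  4  5  6  7  8  9 10 11 12 13 14 15 16 17 18 19 20 21 22 23 24 25 26 27 28 29 30 31 32 33
     W  L  W  W  W  L  W  W  W  L  W  W  W  L  W  W  W  L  W  W  W  L  W  W  W  L  W  W  W  L  W  W  W  L
Position 33 is L, so the second player wins.

Second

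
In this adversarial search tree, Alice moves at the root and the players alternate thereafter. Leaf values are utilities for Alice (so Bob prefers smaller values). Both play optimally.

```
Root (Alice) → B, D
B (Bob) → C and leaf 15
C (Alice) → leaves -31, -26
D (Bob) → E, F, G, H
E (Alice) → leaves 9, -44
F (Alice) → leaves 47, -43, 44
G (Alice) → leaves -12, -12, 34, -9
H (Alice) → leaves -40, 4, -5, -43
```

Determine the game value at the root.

4

C (Alice): max(-31, -26) = -26
B (Bob): min(-26, 15) = -26
E (Alice): max(9, -44) = 9
F (Alice): max(47, -43, 44) = 47
G (Alice): max(-12, -12, 34, -9) = 34
H (Alice): max(-40, 4, -5, -43) = 4
D (Bob): min(9, 47, 34, 4) = 4
Root (Alice): max(-26, 4) = 4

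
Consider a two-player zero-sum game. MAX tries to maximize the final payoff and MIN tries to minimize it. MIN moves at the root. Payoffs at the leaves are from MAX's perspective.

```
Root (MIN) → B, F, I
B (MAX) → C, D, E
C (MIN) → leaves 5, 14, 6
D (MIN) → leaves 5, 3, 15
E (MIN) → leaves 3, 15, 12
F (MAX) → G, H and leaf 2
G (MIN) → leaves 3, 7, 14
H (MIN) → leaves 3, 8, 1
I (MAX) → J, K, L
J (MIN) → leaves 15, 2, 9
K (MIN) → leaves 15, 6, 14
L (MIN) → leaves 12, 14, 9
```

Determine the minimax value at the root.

3

C (MIN): min(5, 14, 6) = 5
D (MIN): min(5, 3, 15) = 3
E (MIN): min(3, 15, 12) = 3
B (MAX): max(5, 3, 3) = 5
G (MIN): min(3, 7, 14) = 3
H (MIN): min(3, 8, 1) = 1
F (MAX): max(3, 1, 2) = 3
J (MIN): min(15, 2, 9) = 2
K (MIN): min(15, 6, 14) = 6
L (MIN): min(12, 14, 9) = 9
I (MAX): max(2, 6, 9) = 9
Root (MIN): min(5, 3, 9) = 3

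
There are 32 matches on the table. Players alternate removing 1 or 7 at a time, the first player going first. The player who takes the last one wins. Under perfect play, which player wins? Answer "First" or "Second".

W/L table (W = player to move can force a win):
i:   0  1  2  3  4  5  6  7  8  9 10 11 12 13 14 15 16 17 18 19 20 21 22 23 24 25 26 27 28 29 30 31 32
     L  W  L  W  L  W  L  W  L  W  L  W  L  W  L  W  L  W  L  W  L  W  L  W  L  W  L  W  L  W  L  W  L
Position 32 is L, so the second player wins.

Second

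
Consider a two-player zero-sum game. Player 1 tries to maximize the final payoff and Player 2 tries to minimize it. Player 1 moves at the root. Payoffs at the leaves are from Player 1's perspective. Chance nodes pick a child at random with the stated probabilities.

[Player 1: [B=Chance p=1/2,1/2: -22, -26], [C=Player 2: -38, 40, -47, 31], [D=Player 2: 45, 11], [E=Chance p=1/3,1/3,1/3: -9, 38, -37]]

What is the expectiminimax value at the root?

11

B (Chance): 1/2·-22 + 1/2·-26 = -24
C (Player 2): min(-38, 40, -47, 31) = -47
D (Player 2): min(45, 11) = 11
E (Chance): 1/3·-9 + 1/3·38 + 1/3·-37 = -2.67
Root (Player 1): max(-24, -47, 11, -2.67) = 11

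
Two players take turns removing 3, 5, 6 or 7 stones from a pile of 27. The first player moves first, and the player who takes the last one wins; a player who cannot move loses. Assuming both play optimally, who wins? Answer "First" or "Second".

First

Positions where the player to move wins (W) vs loses (L):
i:   0  1  2  3  4  5  6  7  8  9 10 11 12 13 14 15 16 17 18 19 20 21 22 23 24 25 26 27
     L  L  L  W  W  W  W  W  W  W  L  L  L  W  W  W  W  W  W  W  L  L  L  W  W  W  W  W
Position 27 is W, so the first player wins.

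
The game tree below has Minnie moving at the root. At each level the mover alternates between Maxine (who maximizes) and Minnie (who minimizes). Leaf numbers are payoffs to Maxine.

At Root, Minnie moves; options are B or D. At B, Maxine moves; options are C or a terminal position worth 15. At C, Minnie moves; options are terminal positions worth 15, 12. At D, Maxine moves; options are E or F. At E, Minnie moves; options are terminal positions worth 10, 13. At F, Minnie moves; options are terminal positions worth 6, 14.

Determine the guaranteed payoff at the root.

C (Minnie): min(15, 12) = 12
B (Maxine): max(12, 15) = 15
E (Minnie): min(10, 13) = 10
F (Minnie): min(6, 14) = 6
D (Maxine): max(10, 6) = 10
Root (Minnie): min(15, 10) = 10

10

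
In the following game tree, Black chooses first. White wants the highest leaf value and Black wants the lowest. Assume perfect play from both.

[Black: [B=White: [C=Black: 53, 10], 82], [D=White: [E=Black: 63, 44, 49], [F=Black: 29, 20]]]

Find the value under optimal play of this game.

44

C (Black): min(53, 10) = 10
B (White): max(10, 82) = 82
E (Black): min(63, 44, 49) = 44
F (Black): min(29, 20) = 20
D (White): max(44, 20) = 44
Root (Black): min(82, 44) = 44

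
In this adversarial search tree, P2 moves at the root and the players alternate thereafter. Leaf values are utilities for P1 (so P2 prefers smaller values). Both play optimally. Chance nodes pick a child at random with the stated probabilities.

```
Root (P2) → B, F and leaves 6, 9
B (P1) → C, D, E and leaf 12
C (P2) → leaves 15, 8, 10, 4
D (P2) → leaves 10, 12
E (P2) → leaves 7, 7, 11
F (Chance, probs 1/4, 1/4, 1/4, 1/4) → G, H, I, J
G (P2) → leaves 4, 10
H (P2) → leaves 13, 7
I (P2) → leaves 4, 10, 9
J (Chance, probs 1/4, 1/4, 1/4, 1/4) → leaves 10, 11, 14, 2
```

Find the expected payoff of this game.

6

C (P2): min(15, 8, 10, 4) = 4
D (P2): min(10, 12) = 10
E (P2): min(7, 7, 11) = 7
B (P1): max(4, 10, 7, 12) = 12
G (P2): min(4, 10) = 4
H (P2): min(13, 7) = 7
I (P2): min(4, 10, 9) = 4
J (Chance): 1/4·10 + 1/4·11 + 1/4·14 + 1/4·2 = 9.25
F (Chance): 1/4·4 + 1/4·7 + 1/4·4 + 1/4·9.25 = 6.06
Root (P2): min(12, 6.06, 6, 9) = 6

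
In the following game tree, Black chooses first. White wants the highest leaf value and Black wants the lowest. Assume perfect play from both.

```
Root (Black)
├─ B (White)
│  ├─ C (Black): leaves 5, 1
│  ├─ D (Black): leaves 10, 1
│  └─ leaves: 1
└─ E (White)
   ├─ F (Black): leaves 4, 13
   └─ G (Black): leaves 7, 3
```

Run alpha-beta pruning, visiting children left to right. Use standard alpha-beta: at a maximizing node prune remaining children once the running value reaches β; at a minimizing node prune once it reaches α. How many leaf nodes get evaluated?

C [α=-∞,β=+∞]: v=1
D [α=1,β=+∞]: v=1
B [α=-∞,β=+∞]: v=1
F [α=-∞,β=1]: v=4
E [α=-∞,β=1]: v=4 after child 1 ≥ β → β-cutoff, skip 1
Root [α=-∞,β=+∞]: v=1
Leaves evaluated: 7 of 9.

7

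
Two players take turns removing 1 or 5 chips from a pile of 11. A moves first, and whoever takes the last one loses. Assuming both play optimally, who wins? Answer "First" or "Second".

i:   0  1  2  3  4  5  6  7  8  9 10 11
     W  L  W  L  W  L  W  L  W  L  W  L
Position 11 is L, so the second player wins.

Second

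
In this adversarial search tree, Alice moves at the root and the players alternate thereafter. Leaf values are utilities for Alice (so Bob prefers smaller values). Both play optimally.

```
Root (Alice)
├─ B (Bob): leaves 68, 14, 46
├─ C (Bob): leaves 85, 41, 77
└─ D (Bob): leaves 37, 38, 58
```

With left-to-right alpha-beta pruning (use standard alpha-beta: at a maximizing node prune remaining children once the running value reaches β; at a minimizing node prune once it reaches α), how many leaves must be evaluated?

7

B [α=-∞,β=+∞]: v=14
C [α=14,β=+∞]: v=41
D [α=41,β=+∞]: v=37 after child 1 ≤ α → α-cutoff, skip 2
Root [α=-∞,β=+∞]: v=41
Leaves evaluated: 7 of 9.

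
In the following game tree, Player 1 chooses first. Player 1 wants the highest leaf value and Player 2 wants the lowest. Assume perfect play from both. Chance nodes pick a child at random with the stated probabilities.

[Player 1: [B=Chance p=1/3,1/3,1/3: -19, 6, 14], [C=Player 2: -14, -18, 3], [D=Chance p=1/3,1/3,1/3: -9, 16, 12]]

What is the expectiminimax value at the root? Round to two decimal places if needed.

6.33

B (Chance): 1/3·-19 + 1/3·6 + 1/3·14 = 0.33
C (Player 2): min(-14, -18, 3) = -18
D (Chance): 1/3·-9 + 1/3·16 + 1/3·12 = 6.33
Root (Player 1): max(0.33, -18, 6.33) = 6.33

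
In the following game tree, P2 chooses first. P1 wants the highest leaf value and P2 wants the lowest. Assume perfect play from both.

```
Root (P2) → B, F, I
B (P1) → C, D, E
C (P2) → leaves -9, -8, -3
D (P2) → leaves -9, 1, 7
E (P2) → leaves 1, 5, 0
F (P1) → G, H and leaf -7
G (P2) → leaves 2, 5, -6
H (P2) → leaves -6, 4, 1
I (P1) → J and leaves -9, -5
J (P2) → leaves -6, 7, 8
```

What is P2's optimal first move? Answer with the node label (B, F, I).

C (P2): min(-9, -8, -3) = -9
D (P2): min(-9, 1, 7) = -9
E (P2): min(1, 5, 0) = 0
B (P1): max(-9, -9, 0) = 0
G (P2): min(2, 5, -6) = -6
H (P2): min(-6, 4, 1) = -6
F (P1): max(-6, -6, -7) = -6
J (P2): min(-6, 7, 8) = -6
I (P1): max(-6, -9, -5) = -5
Root (P2): min(0, -6, -5) = -6
P2 picks the child with the lowest value: F (value -6).

F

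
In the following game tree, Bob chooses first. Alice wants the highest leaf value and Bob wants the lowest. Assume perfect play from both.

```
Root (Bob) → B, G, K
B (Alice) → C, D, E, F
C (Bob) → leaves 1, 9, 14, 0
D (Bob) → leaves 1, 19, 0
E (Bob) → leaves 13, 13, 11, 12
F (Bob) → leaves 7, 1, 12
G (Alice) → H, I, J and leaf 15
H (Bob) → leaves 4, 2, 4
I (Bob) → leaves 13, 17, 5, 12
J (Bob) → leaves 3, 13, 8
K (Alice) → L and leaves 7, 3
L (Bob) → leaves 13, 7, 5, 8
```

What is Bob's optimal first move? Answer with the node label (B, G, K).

K

C (Bob): min(1, 9, 14, 0) = 0
D (Bob): min(1, 19, 0) = 0
E (Bob): min(13, 13, 11, 12) = 11
F (Bob): min(7, 1, 12) = 1
B (Alice): max(0, 0, 11, 1) = 11
H (Bob): min(4, 2, 4) = 2
I (Bob): min(13, 17, 5, 12) = 5
J (Bob): min(3, 13, 8) = 3
G (Alice): max(2, 5, 3, 15) = 15
L (Bob): min(13, 7, 5, 8) = 5
K (Alice): max(5, 7, 3) = 7
Root (Bob): min(11, 15, 7) = 7
Bob picks the child with the lowest value: K (value 7).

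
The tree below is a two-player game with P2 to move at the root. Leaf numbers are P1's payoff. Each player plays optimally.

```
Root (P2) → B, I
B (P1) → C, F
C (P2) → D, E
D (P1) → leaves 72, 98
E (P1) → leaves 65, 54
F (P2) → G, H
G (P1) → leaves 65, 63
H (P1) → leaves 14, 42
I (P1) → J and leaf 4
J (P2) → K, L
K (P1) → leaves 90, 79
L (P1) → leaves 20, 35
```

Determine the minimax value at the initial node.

D (P1): max(72, 98) = 98
E (P1): max(65, 54) = 65
C (P2): min(98, 65) = 65
G (P1): max(65, 63) = 65
H (P1): max(14, 42) = 42
F (P2): min(65, 42) = 42
B (P1): max(65, 42) = 65
K (P1): max(90, 79) = 90
L (P1): max(20, 35) = 35
J (P2): min(90, 35) = 35
I (P1): max(35, 4) = 35
Root (P2): min(65, 35) = 35

35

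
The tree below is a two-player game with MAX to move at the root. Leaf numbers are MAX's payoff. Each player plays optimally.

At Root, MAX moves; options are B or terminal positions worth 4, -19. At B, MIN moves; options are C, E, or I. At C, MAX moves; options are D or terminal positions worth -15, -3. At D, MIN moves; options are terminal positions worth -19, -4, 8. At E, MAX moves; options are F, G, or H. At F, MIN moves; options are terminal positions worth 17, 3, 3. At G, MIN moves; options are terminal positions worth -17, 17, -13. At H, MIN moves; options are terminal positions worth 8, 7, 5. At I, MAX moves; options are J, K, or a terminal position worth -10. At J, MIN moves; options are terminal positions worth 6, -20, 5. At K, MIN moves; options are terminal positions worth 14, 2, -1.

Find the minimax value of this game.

4

D (MIN): min(-19, -4, 8) = -19
C (MAX): max(-19, -15, -3) = -3
F (MIN): min(17, 3, 3) = 3
G (MIN): min(-17, 17, -13) = -17
H (MIN): min(8, 7, 5) = 5
E (MAX): max(3, -17, 5) = 5
J (MIN): min(6, -20, 5) = -20
K (MIN): min(14, 2, -1) = -1
I (MAX): max(-20, -1, -10) = -1
B (MIN): min(-3, 5, -1) = -3
Root (MAX): max(-3, 4, -19) = 4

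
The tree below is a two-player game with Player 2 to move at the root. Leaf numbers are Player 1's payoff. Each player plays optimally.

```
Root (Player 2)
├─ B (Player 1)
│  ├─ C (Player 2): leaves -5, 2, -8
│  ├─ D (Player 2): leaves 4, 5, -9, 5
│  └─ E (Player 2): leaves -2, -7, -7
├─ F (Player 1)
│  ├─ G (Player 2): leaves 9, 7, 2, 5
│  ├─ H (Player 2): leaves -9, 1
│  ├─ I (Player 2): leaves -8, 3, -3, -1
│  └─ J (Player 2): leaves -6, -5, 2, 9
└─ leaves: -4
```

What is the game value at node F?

G: min(9, 7, 2, 5) = 2
H: min(-9, 1) = -9
I: min(-8, 3, -3, -1) = -8
J: min(-6, -5, 2, 9) = -6
F: max(2, -9, -8, -6) = 2

2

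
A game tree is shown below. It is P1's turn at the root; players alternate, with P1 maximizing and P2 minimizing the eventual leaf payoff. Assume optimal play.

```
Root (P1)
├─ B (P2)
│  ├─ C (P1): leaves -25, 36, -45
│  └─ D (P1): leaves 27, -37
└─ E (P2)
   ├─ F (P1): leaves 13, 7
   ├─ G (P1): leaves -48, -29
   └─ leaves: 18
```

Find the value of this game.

27

C (P1): max(-25, 36, -45) = 36
D (P1): max(27, -37) = 27
B (P2): min(36, 27) = 27
F (P1): max(13, 7) = 13
G (P1): max(-48, -29) = -29
E (P2): min(13, -29, 18) = -29
Root (P1): max(27, -29) = 27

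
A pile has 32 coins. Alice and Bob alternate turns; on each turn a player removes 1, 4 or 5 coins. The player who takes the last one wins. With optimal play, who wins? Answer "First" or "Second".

Second

Compute winning (W) and losing (L) positions by backward induction:
i:   0  1  2  3  4  5  6  7  8  9 10 11 12 13 14 15 16 17 18 19 20 21 22 23 24 25 26 27 28 29 30 31 32
     L  W  L  W  W  W  W  W  L  W  L  W  W  W  W  W  L  W  L  W  W  W  W  W  L  W  L  W  W  W  W  W  L
Position 32 is L, so the second player wins.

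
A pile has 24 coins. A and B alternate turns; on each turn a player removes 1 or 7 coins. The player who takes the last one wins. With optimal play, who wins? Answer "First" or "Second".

Second

Mark each pile size as W (mover wins) or L (mover loses):
i:   0  1  2  3  4  5  6  7  8  9 10 11 12 13 14 15 16 17 18 19 20 21 22 23 24
     L  W  L  W  L  W  L  W  L  W  L  W  L  W  L  W  L  W  L  W  L  W  L  W  L
Position 24 is L, so the second player wins.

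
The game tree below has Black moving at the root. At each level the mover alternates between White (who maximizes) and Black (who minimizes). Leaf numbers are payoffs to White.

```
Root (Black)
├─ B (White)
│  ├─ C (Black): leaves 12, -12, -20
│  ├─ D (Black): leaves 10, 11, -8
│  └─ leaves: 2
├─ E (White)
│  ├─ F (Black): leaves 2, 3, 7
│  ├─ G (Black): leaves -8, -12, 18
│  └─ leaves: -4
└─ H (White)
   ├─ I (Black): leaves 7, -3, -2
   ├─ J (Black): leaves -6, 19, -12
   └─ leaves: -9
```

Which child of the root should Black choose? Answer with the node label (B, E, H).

H

C (Black): min(12, -12, -20) = -20
D (Black): min(10, 11, -8) = -8
B (White): max(-20, -8, 2) = 2
F (Black): min(2, 3, 7) = 2
G (Black): min(-8, -12, 18) = -12
E (White): max(2, -12, -4) = 2
I (Black): min(7, -3, -2) = -3
J (Black): min(-6, 19, -12) = -12
H (White): max(-3, -12, -9) = -3
Root (Black): min(2, 2, -3) = -3
Black picks the child with the lowest value: H (value -3).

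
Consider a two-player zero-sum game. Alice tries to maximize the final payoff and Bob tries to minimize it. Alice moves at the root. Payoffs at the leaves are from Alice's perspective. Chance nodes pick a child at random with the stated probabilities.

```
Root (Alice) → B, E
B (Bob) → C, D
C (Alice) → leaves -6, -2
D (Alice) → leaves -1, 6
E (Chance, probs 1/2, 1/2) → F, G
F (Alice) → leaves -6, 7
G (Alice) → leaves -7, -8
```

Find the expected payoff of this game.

C (Alice): max(-6, -2) = -2
D (Alice): max(-1, 6) = 6
B (Bob): min(-2, 6) = -2
F (Alice): max(-6, 7) = 7
G (Alice): max(-7, -8) = -7
E (Chance): 1/2·7 + 1/2·-7 = 0
Root (Alice): max(-2, 0) = 0

0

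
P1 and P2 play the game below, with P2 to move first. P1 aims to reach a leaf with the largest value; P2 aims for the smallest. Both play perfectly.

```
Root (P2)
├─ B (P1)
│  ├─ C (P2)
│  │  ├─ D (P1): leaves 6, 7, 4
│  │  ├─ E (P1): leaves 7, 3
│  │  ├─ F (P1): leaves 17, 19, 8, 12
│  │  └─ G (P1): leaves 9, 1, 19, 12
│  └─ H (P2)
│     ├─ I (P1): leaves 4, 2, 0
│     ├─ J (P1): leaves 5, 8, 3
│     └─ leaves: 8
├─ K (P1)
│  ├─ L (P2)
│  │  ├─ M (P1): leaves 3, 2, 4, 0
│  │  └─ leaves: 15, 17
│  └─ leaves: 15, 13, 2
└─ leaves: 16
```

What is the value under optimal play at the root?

7

D (P1): max(6, 7, 4) = 7
E (P1): max(7, 3) = 7
F (P1): max(17, 19, 8, 12) = 19
G (P1): max(9, 1, 19, 12) = 19
C (P2): min(7, 7, 19, 19) = 7
I (P1): max(4, 2, 0) = 4
J (P1): max(5, 8, 3) = 8
H (P2): min(4, 8, 8) = 4
B (P1): max(7, 4) = 7
M (P1): max(3, 2, 4, 0) = 4
L (P2): min(4, 15, 17) = 4
K (P1): max(4, 15, 13, 2) = 15
Root (P2): min(7, 15, 16) = 7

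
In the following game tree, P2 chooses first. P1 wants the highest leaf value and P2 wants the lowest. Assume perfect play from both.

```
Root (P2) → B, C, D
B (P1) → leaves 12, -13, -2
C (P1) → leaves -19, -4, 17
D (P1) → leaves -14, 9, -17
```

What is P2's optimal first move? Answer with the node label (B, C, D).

B (P1): max(12, -13, -2) = 12
C (P1): max(-19, -4, 17) = 17
D (P1): max(-14, 9, -17) = 9
Root (P2): min(12, 17, 9) = 9
P2 picks the child with the lowest value: D (value 9).

D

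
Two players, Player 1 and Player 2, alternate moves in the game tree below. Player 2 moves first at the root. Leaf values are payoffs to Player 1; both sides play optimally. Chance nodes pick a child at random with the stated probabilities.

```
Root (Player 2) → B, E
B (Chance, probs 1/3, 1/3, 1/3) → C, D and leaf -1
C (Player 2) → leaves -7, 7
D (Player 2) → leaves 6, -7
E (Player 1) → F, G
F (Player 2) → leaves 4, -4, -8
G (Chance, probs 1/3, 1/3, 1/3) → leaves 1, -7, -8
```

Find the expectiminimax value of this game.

C (Player 2): min(-7, 7) = -7
D (Player 2): min(6, -7) = -7
B (Chance): 1/3·-7 + 1/3·-7 + 1/3·-1 = -5
F (Player 2): min(4, -4, -8) = -8
G (Chance): 1/3·1 + 1/3·-7 + 1/3·-8 = -4.67
E (Player 1): max(-8, -4.67) = -4.67
Root (Player 2): min(-5, -4.67) = -5

-5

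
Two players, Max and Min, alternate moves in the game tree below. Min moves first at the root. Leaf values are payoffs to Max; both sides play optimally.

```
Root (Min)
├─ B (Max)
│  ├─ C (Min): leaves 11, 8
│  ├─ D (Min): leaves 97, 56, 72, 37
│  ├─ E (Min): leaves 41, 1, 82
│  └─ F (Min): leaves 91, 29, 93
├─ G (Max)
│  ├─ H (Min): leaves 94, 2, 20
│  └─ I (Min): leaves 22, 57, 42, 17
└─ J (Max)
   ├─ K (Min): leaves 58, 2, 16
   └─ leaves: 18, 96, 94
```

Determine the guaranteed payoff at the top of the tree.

17

C (Min): min(11, 8) = 8
D (Min): min(97, 56, 72, 37) = 37
E (Min): min(41, 1, 82) = 1
F (Min): min(91, 29, 93) = 29
B (Max): max(8, 37, 1, 29) = 37
H (Min): min(94, 2, 20) = 2
I (Min): min(22, 57, 42, 17) = 17
G (Max): max(2, 17) = 17
K (Min): min(58, 2, 16) = 2
J (Max): max(2, 18, 96, 94) = 96
Root (Min): min(37, 17, 96) = 17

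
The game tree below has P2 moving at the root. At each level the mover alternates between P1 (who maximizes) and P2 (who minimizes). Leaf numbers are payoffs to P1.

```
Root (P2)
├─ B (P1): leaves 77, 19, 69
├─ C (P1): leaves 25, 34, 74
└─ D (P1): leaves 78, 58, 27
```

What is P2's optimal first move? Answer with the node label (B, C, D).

C

B (P1): max(77, 19, 69) = 77
C (P1): max(25, 34, 74) = 74
D (P1): max(78, 58, 27) = 78
Root (P2): min(77, 74, 78) = 74
P2 picks the child with the lowest value: C (value 74).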